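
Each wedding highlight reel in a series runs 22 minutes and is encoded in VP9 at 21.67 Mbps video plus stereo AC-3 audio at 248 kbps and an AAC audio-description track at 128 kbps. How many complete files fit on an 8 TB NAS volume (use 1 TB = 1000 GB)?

2199

22 min = 1320 s
Audio total: 248 + 128 = 376 kbps = 0.376 Mbps.
Total bitrate: 22.046 Mbps.
Per item: 22.046 Mbps × 1320 s = 29,101 Mb = 3,638 MB.
Capacity: 8 TB = 64,000,000 Mb; 2199.26 items → 2199 complete.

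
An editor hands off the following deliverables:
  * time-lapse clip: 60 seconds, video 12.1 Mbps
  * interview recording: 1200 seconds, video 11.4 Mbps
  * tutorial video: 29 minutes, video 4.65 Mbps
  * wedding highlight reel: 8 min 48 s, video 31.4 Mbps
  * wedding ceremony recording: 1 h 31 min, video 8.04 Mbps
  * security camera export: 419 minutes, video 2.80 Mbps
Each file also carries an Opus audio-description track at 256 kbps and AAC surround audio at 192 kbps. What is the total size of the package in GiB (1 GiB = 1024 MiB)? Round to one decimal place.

Audio total: 256 + 192 = 448 kbps = 0.448 Mbps.
time-lapse clip: 12.548 Mbps × 60 s = 752.9 Mb
interview recording: 11.848 Mbps × 1200 s = 14217.6 Mb
tutorial video: 5.098 Mbps × 1740 s = 8870.5 Mb
wedding highlight reel: 31.848 Mbps × 528 s = 16815.7 Mb
wedding ceremony recording: 8.488 Mbps × 5460 s = 46344.5 Mb
security camera export: 3.248 Mbps × 25140 s = 81654.7 Mb
Total: 168655.9 Mb = 21082.0 MB.
= 19.63 GiB.

19.6 GiB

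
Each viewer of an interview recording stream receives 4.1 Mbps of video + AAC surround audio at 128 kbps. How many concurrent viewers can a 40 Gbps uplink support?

9460

Audio: 128 kbps = 0.128 Mbps.
Per-viewer media rate: 4.228 Mbps.
40 Gbps = 40,000 Mbps; 40,000 / 4.228 = 9460.74 → 9460 viewers.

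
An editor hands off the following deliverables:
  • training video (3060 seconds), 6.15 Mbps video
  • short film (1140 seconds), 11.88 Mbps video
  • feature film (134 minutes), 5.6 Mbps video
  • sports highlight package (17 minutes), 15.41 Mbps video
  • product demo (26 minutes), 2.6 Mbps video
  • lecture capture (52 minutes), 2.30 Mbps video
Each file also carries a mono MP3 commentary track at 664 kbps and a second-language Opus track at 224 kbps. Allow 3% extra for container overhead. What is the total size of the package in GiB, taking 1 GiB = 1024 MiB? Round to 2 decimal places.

Audio total: 664 + 224 = 888 kbps = 0.888 Mbps.
training video: 7.038 Mbps × 3060 s × 1.03 = 22182.4 Mb
short film: 12.768 Mbps × 1140 s × 1.03 = 14992.2 Mb
feature film: 6.488 Mbps × 8040 s × 1.03 = 53728.4 Mb
sports highlight package: 16.298 Mbps × 1020 s × 1.03 = 17122.7 Mb
product demo: 3.488 Mbps × 1560 s × 1.03 = 5604.5 Mb
lecture capture: 3.188 Mbps × 3120 s × 1.03 = 10245.0 Mb
Total: 123875.1 Mb = 15484.4 MB.
= 14.42 GiB.

14.42 GiB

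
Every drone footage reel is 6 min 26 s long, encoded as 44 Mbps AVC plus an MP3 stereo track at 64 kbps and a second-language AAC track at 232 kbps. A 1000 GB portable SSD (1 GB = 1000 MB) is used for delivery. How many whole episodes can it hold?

467

6 min 26 s = 386 s
Audio total: 64 + 232 = 296 kbps = 0.296 Mbps.
Total bitrate: 44.296 Mbps.
Per item: 44.296 Mbps × 386 s = 17,098 Mb = 2,137 MB.
Capacity: 1000 GB = 8,000,000 Mb; 467.88 items → 467 complete.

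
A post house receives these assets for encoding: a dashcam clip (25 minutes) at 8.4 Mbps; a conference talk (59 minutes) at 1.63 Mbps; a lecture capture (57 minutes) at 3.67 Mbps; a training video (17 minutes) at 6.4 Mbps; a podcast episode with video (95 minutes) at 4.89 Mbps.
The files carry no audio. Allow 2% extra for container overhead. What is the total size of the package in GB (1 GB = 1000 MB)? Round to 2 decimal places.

dashcam clip: 8.400 Mbps × 1500 s × 1.02 = 12852.0 Mb
conference talk: 1.630 Mbps × 3540 s × 1.02 = 5885.6 Mb
lecture capture: 3.670 Mbps × 3420 s × 1.02 = 12802.4 Mb
training video: 6.400 Mbps × 1020 s × 1.02 = 6658.6 Mb
podcast episode with video: 4.890 Mbps × 5700 s × 1.02 = 28430.5 Mb
Total: 66629.1 Mb = 8328.6 MB.
= 8.329 GB.

8.33 GB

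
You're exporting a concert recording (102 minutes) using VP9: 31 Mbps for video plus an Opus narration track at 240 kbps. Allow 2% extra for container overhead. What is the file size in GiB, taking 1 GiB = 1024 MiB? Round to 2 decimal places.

22.70 GiB

102 min = 6120 s
Audio: 240 kbps = 0.240 Mbps.
Total bitrate: 31 + 0.240 = 31.240 Mbps.
Stream data: 31.240 Mbps × 6120 s = 191188.8 Mb.
With 2% container overhead: ×1.02.
195,013 Mb = 24,376,572,000 bytes ÷ 1,073,741,824 = 22.70 GiB.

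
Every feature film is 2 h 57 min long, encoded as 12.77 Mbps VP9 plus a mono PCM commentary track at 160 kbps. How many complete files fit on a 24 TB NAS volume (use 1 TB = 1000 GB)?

1398

2 h 57 min = 177 min = 10620 s
Audio: 160 kbps = 0.160 Mbps.
Total bitrate: 12.930 Mbps.
Per item: 12.930 Mbps × 10620 s = 137,317 Mb = 17,165 MB.
Capacity: 24 TB = 192,000,000 Mb; 1398.23 items → 1398 complete.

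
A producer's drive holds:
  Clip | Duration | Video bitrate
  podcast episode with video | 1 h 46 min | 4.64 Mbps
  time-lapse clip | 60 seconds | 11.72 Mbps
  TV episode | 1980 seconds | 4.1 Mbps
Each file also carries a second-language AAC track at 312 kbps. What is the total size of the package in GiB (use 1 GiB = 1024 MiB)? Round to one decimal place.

4.8 GiB

Audio: 312 kbps = 0.312 Mbps.
podcast episode with video: 4.952 Mbps × 6360 s = 31494.7 Mb
time-lapse clip: 12.032 Mbps × 60 s = 721.9 Mb
TV episode: 4.412 Mbps × 1980 s = 8735.8 Mb
Total: 40952.4 Mb = 5119.1 MB.
= 4.767 GiB.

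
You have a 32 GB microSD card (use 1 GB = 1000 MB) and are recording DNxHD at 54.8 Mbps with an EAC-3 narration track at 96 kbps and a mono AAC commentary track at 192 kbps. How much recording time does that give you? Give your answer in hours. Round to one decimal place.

1.3 hours

Audio total: 96 + 192 = 288 kbps = 0.288 Mbps.
Total bitrate: 54.8 + 0.288 = 55.088 Mbps.
Capacity: 32 GB = 256,000 Mb.
Recording time: 256,000 / 55.088 = 4,647 s ≈ 1.29 hours.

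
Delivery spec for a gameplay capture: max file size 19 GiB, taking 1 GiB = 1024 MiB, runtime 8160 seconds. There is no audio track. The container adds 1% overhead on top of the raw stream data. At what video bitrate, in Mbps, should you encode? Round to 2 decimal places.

19.80 Mbps

Budget: 19 GiB = 163208.8 Mb.
Stream payload after overhead: 163208.8 / 1.01 = 161592.8 Mb.
Total bitrate budget: 161592.8 Mb / 8160 s = 19.803 Mbps.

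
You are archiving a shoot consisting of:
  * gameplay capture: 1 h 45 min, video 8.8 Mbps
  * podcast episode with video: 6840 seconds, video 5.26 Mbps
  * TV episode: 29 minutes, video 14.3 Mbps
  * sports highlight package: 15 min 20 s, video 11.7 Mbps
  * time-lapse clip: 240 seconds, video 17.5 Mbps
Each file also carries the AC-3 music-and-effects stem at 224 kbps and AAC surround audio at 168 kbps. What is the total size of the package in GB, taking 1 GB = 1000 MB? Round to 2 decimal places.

17.19 GB

Audio total: 224 + 168 = 392 kbps = 0.392 Mbps.
gameplay capture: 9.192 Mbps × 6300 s = 57909.6 Mb
podcast episode with video: 5.652 Mbps × 6840 s = 38659.7 Mb
TV episode: 14.692 Mbps × 1740 s = 25564.1 Mb
sports highlight package: 12.092 Mbps × 920 s = 11124.6 Mb
time-lapse clip: 17.892 Mbps × 240 s = 4294.1 Mb
Total: 137552.1 Mb = 17194.0 MB.
= 17.19 GB.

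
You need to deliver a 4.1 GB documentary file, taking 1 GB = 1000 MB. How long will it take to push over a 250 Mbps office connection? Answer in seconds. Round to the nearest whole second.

File: 4.1 GB = 32800.0 Mb.
At 250 Mbps: 32800.0 / 250 = 131.2 s ≈ 131 seconds.

131 seconds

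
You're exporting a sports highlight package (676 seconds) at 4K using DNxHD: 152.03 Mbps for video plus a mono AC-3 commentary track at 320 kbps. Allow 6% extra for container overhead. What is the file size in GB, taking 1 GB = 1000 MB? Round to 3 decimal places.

Audio: 320 kbps = 0.320 Mbps.
Total bitrate: 152.03 + 0.320 = 152.350 Mbps.
Stream data: 152.350 Mbps × 676 s = 102988.6 Mb.
With 6% container overhead: ×1.06.
109,168 Mb ÷ 8 = 13,646 MB → 13.65 GB.

13.646 GB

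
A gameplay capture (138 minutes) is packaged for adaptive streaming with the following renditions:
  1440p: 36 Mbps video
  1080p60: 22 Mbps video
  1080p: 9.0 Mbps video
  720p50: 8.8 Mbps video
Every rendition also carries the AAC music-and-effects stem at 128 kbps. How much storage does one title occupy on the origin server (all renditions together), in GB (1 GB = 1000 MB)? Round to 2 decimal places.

138 min = 8280 s
Audio: 128 kbps = 0.128 Mbps.
Sum of rendition bitrates: (36+0.128) + (22+0.128) + (9.0+0.128) + (8.8+0.128) = 76.312 Mbps.
× 8280 s = 631,863 Mb = 78,983 MB = 78.98 GB.

78.98 GB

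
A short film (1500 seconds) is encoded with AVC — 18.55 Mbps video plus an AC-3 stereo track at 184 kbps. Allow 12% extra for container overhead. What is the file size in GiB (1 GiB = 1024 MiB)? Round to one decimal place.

3.7 GiB

Audio: 184 kbps = 0.184 Mbps.
Total bitrate: 18.55 + 0.184 = 18.734 Mbps.
Stream data: 18.734 Mbps × 1500 s = 28101.0 Mb.
With 12% container overhead: ×1.12.
31,473 Mb = 3,934,140,000 bytes ÷ 1,073,741,824 = 3.664 GiB.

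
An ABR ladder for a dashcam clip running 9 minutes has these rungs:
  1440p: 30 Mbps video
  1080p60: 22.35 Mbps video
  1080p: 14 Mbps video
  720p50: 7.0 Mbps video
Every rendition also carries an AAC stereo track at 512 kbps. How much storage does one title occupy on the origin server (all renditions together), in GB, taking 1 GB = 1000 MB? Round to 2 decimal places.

5.09 GB

9 min = 540 s
Audio: 512 kbps = 0.512 Mbps.
Sum of rendition bitrates: (30+0.512) + (22.35+0.512) + (14+0.512) + (7.0+0.512) = 75.398 Mbps.
× 540 s = 40,715 Mb = 5,089 MB = 5.089 GB.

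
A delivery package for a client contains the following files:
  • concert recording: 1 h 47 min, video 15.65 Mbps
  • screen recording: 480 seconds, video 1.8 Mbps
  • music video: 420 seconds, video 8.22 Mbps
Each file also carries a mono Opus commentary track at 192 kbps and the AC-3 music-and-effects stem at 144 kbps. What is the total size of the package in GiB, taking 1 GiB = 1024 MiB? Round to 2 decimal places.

12.49 GiB

Audio total: 192 + 144 = 336 kbps = 0.336 Mbps.
concert recording: 15.986 Mbps × 6420 s = 102630.1 Mb
screen recording: 2.136 Mbps × 480 s = 1025.3 Mb
music video: 8.556 Mbps × 420 s = 3593.5 Mb
Total: 107248.9 Mb = 13406.1 MB.
= 12.49 GiB.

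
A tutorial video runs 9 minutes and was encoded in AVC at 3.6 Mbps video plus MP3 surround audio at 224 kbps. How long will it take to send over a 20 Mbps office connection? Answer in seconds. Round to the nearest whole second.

9 min = 540 s
Audio: 224 kbps = 0.224 Mbps.
Total bitrate: 3.824 Mbps.
File: 3.824 Mbps × 540 s = 2065.0 Mb.
At 20 Mbps: 2065.0 / 20 = 103.2 s ≈ 103 seconds.

103 seconds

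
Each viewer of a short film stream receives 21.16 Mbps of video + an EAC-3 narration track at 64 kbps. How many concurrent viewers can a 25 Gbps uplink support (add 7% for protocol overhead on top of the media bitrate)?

1100

Audio: 64 kbps = 0.064 Mbps.
Per-viewer media rate: 21.224 Mbps.
On the wire with 7% overhead: 22.710 Mbps.
25 Gbps = 25,000 Mbps; 25,000 / 22.710 = 1100.85 → 1100 viewers.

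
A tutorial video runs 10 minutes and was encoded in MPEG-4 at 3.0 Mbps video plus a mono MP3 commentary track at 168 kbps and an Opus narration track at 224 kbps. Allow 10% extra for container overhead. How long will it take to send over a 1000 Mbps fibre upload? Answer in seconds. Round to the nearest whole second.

10 min = 600 s
Audio total: 168 + 224 = 392 kbps = 0.392 Mbps.
Total bitrate: 3.392 Mbps.
File: 3.392 Mbps × 600 s = 2035.2 Mb.
With 10% container overhead: ×1.10. → 2238.7 Mb.
At 1000 Mbps: 2238.7 / 1000 = 2.2 s ≈ 2.24 seconds.

2 seconds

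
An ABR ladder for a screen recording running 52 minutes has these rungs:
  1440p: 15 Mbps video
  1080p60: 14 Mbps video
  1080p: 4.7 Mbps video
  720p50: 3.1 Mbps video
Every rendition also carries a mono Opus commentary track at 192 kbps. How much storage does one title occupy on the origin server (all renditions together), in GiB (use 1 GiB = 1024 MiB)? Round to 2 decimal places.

52 min = 3120 s
Audio: 192 kbps = 0.192 Mbps.
Sum of rendition bitrates: (15+0.192) + (14+0.192) + (4.7+0.192) + (3.1+0.192) = 37.568 Mbps.
× 3120 s = 117,212 Mb = 14,652 MB = 13.65 GiB.

13.65 GiB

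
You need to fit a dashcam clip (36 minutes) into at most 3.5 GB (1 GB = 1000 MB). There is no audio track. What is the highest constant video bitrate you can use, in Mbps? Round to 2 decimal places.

12.96 Mbps

Budget: 3.5 GB = 28000.0 Mb.
36 min = 2160 s
Total bitrate budget: 28000.0 Mb / 2160 s = 12.963 Mbps.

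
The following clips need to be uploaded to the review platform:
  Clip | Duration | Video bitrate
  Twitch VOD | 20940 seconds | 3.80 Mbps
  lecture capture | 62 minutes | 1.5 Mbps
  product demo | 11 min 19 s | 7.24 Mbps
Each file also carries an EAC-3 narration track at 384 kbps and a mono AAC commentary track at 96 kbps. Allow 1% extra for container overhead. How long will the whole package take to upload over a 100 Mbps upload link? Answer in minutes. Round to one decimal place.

Audio total: 384 + 96 = 480 kbps = 0.480 Mbps.
Twitch VOD: 4.280 Mbps × 20940 s × 1.01 = 90519.4 Mb
lecture capture: 1.980 Mbps × 3720 s × 1.01 = 7439.3 Mb
product demo: 7.720 Mbps × 679 s × 1.01 = 5294.3 Mb
Total: 103253.0 Mb = 12906.6 MB.
At 100 Mbps: 103253.0 / 100 = 1033 s ≈ 17.2 minutes.

17.2 minutes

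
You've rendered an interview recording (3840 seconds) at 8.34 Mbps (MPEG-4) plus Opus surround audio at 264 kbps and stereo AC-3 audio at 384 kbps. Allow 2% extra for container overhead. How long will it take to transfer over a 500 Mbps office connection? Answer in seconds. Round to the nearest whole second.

Audio total: 264 + 384 = 648 kbps = 0.648 Mbps.
Total bitrate: 8.988 Mbps.
File: 8.988 Mbps × 3840 s = 34513.9 Mb.
With 2% container overhead: ×1.02. → 35204.2 Mb.
At 500 Mbps: 35204.2 / 500 = 70.4 s ≈ 70.4 seconds.

70 seconds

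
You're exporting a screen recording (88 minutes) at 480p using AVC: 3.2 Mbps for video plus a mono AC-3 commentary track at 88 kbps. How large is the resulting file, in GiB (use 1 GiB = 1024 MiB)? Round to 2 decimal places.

88 min = 5280 s
Audio: 88 kbps = 0.088 Mbps.
Total bitrate: 3.2 + 0.088 = 3.288 Mbps.
Stream data: 3.288 Mbps × 5280 s = 17360.6 Mb.
17,361 Mb = 2,170,080,000 bytes ÷ 1,073,741,824 = 2.021 GiB.

2.02 GiB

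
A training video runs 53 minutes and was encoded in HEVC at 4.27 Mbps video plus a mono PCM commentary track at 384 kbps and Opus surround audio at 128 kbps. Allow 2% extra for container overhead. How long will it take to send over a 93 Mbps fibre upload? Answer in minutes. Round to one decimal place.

2.8 minutes

53 min = 3180 s
Audio total: 384 + 128 = 512 kbps = 0.512 Mbps.
Total bitrate: 4.782 Mbps.
File: 4.782 Mbps × 3180 s = 15206.8 Mb.
With 2% container overhead: ×1.02. → 15510.9 Mb.
At 93 Mbps: 15510.9 / 93 = 166.8 s ≈ 2.78 minutes.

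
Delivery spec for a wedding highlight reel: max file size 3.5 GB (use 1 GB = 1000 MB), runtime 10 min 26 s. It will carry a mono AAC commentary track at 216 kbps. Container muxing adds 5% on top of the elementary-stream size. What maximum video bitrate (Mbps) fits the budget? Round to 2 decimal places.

42.38 Mbps

Budget: 3.5 GB = 28000.0 Mb.
Stream payload after overhead: 28000.0 / 1.05 = 26666.7 Mb.
10 min 26 s = 626 s
Total bitrate budget: 26666.7 Mb / 626 s = 42.599 Mbps.
Audio: 216 kbps = 0.216 Mbps.
Video: 42.599 − 0.216 = 42.383 Mbps.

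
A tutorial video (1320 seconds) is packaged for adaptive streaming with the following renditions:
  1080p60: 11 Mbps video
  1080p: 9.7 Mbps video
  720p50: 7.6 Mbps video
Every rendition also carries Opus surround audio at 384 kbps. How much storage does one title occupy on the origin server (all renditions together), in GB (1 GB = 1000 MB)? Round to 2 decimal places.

4.86 GB

Audio: 384 kbps = 0.384 Mbps.
Sum of rendition bitrates: (11+0.384) + (9.7+0.384) + (7.6+0.384) = 29.452 Mbps.
× 1320 s = 38,877 Mb = 4,860 MB = 4.860 GB.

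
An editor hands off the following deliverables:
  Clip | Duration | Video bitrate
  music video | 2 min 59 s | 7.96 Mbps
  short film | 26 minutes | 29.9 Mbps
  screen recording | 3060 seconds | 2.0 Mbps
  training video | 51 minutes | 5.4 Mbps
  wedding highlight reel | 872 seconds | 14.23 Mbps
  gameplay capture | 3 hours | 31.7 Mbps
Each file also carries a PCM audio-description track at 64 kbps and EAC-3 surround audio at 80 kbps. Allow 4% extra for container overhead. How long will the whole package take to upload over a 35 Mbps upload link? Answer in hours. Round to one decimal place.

Audio total: 64 + 80 = 144 kbps = 0.144 Mbps.
music video: 8.104 Mbps × 179 s × 1.04 = 1508.6 Mb
short film: 30.044 Mbps × 1560 s × 1.04 = 48743.4 Mb
screen recording: 2.144 Mbps × 3060 s × 1.04 = 6823.1 Mb
training video: 5.544 Mbps × 3060 s × 1.04 = 17643.2 Mb
wedding highlight reel: 14.374 Mbps × 872 s × 1.04 = 13035.5 Mb
gameplay capture: 31.844 Mbps × 10800 s × 1.04 = 357671.8 Mb
Total: 445425.6 Mb = 55678.2 MB.
At 35 Mbps: 445425.6 / 35 = 12726 s ≈ 3.54 hours.

3.5 hours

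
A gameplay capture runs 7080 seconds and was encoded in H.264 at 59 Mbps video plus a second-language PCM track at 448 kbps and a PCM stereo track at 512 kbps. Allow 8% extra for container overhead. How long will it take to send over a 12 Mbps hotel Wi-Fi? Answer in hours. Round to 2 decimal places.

10.61 hours

Audio total: 448 + 512 = 960 kbps = 0.960 Mbps.
Total bitrate: 59.960 Mbps.
File: 59.960 Mbps × 7080 s = 424516.8 Mb.
With 8% container overhead: ×1.08. → 458478.1 Mb.
At 12 Mbps: 458478.1 / 12 = 38206.5 s ≈ 10.6 hours.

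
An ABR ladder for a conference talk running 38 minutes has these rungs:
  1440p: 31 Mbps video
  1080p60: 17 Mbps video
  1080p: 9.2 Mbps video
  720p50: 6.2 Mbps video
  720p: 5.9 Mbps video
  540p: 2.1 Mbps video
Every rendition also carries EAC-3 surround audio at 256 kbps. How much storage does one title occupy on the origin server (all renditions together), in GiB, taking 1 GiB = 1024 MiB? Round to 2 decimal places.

19.36 GiB

38 min = 2280 s
Audio: 256 kbps = 0.256 Mbps.
Sum of rendition bitrates: (31+0.256) + (17+0.256) + (9.2+0.256) + (6.2+0.256) + (5.9+0.256) + (2.1+0.256) = 72.936 Mbps.
× 2280 s = 166,294 Mb = 20,787 MB = 19.36 GiB.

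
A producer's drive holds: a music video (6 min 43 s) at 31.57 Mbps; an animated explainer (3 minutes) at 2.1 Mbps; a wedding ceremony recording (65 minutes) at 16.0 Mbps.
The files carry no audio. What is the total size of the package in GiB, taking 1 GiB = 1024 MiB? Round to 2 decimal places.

music video: 31.570 Mbps × 403 s = 12722.7 Mb
animated explainer: 2.100 Mbps × 180 s = 378.0 Mb
wedding ceremony recording: 16.000 Mbps × 3900 s = 62400.0 Mb
Total: 75500.7 Mb = 9437.6 MB.
= 8.789 GiB.

8.79 GiB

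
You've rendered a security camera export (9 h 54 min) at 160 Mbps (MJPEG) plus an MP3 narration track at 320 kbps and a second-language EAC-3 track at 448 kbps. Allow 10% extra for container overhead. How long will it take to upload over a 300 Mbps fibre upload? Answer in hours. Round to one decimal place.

5.8 hours

9 h 54 min = 594 min = 35640 s
Audio total: 320 + 448 = 768 kbps = 0.768 Mbps.
Total bitrate: 160.768 Mbps.
File: 160.768 Mbps × 35640 s = 5729771.5 Mb.
With 10% container overhead: ×1.10. → 6302748.7 Mb.
At 300 Mbps: 6302748.7 / 300 = 21009.2 s ≈ 5.84 hours.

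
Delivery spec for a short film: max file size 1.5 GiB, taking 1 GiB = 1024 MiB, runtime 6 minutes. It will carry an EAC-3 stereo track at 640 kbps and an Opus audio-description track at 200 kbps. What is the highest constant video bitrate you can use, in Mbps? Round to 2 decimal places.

34.95 Mbps

Budget: 1.5 GiB = 12884.9 Mb.
6 min = 360 s
Total bitrate budget: 12884.9 Mb / 360 s = 35.791 Mbps.
Audio total: 640 + 200 = 840 kbps = 0.840 Mbps.
Video: 35.791 − 0.840 = 34.951 Mbps.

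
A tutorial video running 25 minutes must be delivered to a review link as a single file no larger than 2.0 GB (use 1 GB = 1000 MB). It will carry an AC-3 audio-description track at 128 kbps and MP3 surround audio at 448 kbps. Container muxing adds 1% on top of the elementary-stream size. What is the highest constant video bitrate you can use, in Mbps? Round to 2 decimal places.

9.99 Mbps

Budget: 2.0 GB = 16000.0 Mb.
Stream payload after overhead: 16000.0 / 1.01 = 15841.6 Mb.
25 min = 1500 s
Total bitrate budget: 15841.6 Mb / 1500 s = 10.561 Mbps.
Audio total: 128 + 448 = 576 kbps = 0.576 Mbps.
Video: 10.561 − 0.576 = 9.985 Mbps.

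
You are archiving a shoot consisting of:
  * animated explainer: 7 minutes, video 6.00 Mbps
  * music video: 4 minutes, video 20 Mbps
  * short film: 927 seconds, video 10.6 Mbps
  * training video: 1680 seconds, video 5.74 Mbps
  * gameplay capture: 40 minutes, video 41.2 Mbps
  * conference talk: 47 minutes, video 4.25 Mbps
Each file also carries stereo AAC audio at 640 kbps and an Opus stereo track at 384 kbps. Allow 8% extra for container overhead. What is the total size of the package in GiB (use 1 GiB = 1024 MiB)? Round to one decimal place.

18.4 GiB

Audio total: 640 + 384 = 1024 kbps = 1.024 Mbps.
animated explainer: 7.024 Mbps × 420 s × 1.08 = 3186.1 Mb
music video: 21.024 Mbps × 240 s × 1.08 = 5449.4 Mb
short film: 11.624 Mbps × 927 s × 1.08 = 11637.5 Mb
training video: 6.764 Mbps × 1680 s × 1.08 = 12272.6 Mb
gameplay capture: 42.224 Mbps × 2400 s × 1.08 = 109444.6 Mb
conference talk: 5.274 Mbps × 2820 s × 1.08 = 16062.5 Mb
Total: 158052.7 Mb = 19756.6 MB.
= 18.40 GiB.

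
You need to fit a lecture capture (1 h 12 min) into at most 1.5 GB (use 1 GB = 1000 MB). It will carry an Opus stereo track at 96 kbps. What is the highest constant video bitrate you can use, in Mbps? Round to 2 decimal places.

2.68 Mbps

Budget: 1.5 GB = 12000.0 Mb.
1 h 12 min = 72 min = 4320 s
Total bitrate budget: 12000.0 Mb / 4320 s = 2.778 Mbps.
Audio: 96 kbps = 0.096 Mbps.
Video: 2.778 − 0.096 = 2.682 Mbps.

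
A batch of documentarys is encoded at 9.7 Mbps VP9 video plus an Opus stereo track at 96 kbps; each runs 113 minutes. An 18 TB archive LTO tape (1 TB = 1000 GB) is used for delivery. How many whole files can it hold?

113 min = 6780 s
Audio: 96 kbps = 0.096 Mbps.
Total bitrate: 9.796 Mbps.
Per item: 9.796 Mbps × 6780 s = 66,417 Mb = 8,302 MB.
Capacity: 18 TB = 144,000,000 Mb; 2168.12 items → 2168 complete.

2168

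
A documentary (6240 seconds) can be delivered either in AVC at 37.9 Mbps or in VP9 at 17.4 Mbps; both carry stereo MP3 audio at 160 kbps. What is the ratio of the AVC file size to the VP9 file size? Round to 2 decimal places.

Audio: 160 kbps = 0.160 Mbps.
AVC: 38.060 Mbps × 6240 s = 237494.4 Mb = 29.687 GB.
VP9: 17.560 Mbps × 6240 s = 109574.4 Mb = 13.697 GB.
Ratio: 29.687 / 13.697 = 2.167.

2.17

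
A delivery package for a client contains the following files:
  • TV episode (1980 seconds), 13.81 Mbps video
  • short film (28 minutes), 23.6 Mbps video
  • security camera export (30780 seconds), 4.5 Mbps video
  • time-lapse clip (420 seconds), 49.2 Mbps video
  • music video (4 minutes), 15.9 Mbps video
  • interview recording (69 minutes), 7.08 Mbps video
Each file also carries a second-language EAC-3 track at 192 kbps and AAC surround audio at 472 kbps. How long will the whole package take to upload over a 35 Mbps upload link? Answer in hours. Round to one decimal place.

2.3 hours

Audio total: 192 + 472 = 664 kbps = 0.664 Mbps.
TV episode: 14.474 Mbps × 1980 s = 28658.5 Mb
short film: 24.264 Mbps × 1680 s = 40763.5 Mb
security camera export: 5.164 Mbps × 30780 s = 158947.9 Mb
time-lapse clip: 49.864 Mbps × 420 s = 20942.9 Mb
music video: 16.564 Mbps × 240 s = 3975.4 Mb
interview recording: 7.744 Mbps × 4140 s = 32060.2 Mb
Total: 285348.4 Mb = 35668.5 MB.
At 35 Mbps: 285348.4 / 35 = 8153 s ≈ 2.26 hours.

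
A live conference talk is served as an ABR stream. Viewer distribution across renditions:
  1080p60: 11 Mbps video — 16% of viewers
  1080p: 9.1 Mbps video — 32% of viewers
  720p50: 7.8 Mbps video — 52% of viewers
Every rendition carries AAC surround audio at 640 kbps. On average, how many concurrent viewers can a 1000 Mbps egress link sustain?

Audio: 640 kbps = 0.640 Mbps.
Average per-viewer bitrate: 0.16×11.640 + 0.32×9.740 + 0.52×8.440 = 9.368 Mbps.
1000 Mbps = 1,000 Mbps; 1,000 / 9.368 = 106.75 → 106.

106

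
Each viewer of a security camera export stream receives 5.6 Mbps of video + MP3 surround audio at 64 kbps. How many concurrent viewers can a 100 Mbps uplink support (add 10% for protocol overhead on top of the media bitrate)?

16

Audio: 64 kbps = 0.064 Mbps.
Per-viewer media rate: 5.664 Mbps.
On the wire with 10% overhead: 6.230 Mbps.
100 Mbps = 100.0 Mbps; 100.0 / 6.230 = 16.05 → 16 viewers.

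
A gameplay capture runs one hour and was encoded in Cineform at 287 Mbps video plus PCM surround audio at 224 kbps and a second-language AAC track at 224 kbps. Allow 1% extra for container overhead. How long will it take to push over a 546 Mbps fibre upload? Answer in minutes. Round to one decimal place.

31.9 minutes

1 h = 3600 s
Audio total: 224 + 224 = 448 kbps = 0.448 Mbps.
Total bitrate: 287.448 Mbps.
File: 287.448 Mbps × 3600 s = 1034812.8 Mb.
With 1% container overhead: ×1.01. → 1045160.9 Mb.
At 546 Mbps: 1045160.9 / 546 = 1914.2 s ≈ 31.9 minutes.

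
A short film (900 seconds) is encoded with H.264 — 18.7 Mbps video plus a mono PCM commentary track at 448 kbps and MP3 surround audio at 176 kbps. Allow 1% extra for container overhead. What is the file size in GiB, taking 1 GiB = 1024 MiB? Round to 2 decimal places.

2.04 GiB

Audio total: 448 + 176 = 624 kbps = 0.624 Mbps.
Total bitrate: 18.7 + 0.624 = 19.324 Mbps.
Stream data: 19.324 Mbps × 900 s = 17391.6 Mb.
With 1% container overhead: ×1.01.
17,566 Mb = 2,195,689,500 bytes ÷ 1,073,741,824 = 2.045 GiB.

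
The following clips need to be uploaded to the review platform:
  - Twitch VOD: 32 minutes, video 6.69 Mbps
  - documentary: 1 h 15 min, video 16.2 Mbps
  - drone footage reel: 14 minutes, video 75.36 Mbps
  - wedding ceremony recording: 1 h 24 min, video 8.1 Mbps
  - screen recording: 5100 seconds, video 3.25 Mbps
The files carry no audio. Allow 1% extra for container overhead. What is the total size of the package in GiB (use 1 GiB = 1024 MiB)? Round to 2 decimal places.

24.27 GiB

Twitch VOD: 6.690 Mbps × 1920 s × 1.01 = 12973.2 Mb
documentary: 16.200 Mbps × 4500 s × 1.01 = 73629.0 Mb
drone footage reel: 75.360 Mbps × 840 s × 1.01 = 63935.4 Mb
wedding ceremony recording: 8.100 Mbps × 5040 s × 1.01 = 41232.2 Mb
screen recording: 3.250 Mbps × 5100 s × 1.01 = 16740.8 Mb
Total: 208510.7 Mb = 26063.8 MB.
= 24.27 GiB.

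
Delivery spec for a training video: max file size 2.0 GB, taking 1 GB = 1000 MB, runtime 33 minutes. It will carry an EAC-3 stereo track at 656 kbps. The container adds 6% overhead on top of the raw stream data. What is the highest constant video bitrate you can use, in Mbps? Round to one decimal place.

Budget: 2.0 GB = 16000.0 Mb.
Stream payload after overhead: 16000.0 / 1.06 = 15094.3 Mb.
33 min = 1980 s
Total bitrate budget: 15094.3 Mb / 1980 s = 7.623 Mbps.
Audio: 656 kbps = 0.656 Mbps.
Video: 7.623 − 0.656 = 6.967 Mbps.

7.0 Mbps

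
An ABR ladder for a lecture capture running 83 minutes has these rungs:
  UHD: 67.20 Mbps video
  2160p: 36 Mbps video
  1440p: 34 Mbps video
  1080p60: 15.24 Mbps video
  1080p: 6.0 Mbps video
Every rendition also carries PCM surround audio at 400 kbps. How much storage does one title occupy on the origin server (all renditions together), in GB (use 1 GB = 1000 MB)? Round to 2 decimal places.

99.87 GB

83 min = 4980 s
Audio: 400 kbps = 0.400 Mbps.
Sum of rendition bitrates: (67.20+0.400) + (36+0.400) + (34+0.400) + (15.24+0.400) + (6.0+0.400) = 160.440 Mbps.
× 4980 s = 798,991 Mb = 99,874 MB = 99.87 GB.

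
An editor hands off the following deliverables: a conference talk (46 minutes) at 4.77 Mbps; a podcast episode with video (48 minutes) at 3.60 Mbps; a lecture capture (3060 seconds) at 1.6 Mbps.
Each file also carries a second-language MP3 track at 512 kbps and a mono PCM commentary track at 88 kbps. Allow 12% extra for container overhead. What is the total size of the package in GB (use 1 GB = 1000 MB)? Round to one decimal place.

4.7 GB

Audio total: 512 + 88 = 600 kbps = 0.600 Mbps.
conference talk: 5.370 Mbps × 2760 s × 1.12 = 16599.7 Mb
podcast episode with video: 4.200 Mbps × 2880 s × 1.12 = 13547.5 Mb
lecture capture: 2.200 Mbps × 3060 s × 1.12 = 7539.8 Mb
Total: 37687.1 Mb = 4710.9 MB.
= 4.711 GB.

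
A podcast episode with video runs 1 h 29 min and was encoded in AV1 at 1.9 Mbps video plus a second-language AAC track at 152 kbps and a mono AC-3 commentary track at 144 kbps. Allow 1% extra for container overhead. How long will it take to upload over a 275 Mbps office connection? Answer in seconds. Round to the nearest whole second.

43 seconds

1 h 29 min = 89 min = 5340 s
Audio total: 152 + 144 = 296 kbps = 0.296 Mbps.
Total bitrate: 2.196 Mbps.
File: 2.196 Mbps × 5340 s = 11726.6 Mb.
With 1% container overhead: ×1.01. → 11843.9 Mb.
At 275 Mbps: 11843.9 / 275 = 43.1 s ≈ 43.1 seconds.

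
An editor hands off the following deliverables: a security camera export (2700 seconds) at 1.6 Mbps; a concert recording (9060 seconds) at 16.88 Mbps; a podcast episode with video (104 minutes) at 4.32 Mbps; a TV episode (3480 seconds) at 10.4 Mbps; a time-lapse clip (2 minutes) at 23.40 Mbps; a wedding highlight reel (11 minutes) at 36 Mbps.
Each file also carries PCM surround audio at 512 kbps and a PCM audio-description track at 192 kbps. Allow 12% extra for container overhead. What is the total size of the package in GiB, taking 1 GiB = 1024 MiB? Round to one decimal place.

Audio total: 512 + 192 = 704 kbps = 0.704 Mbps.
security camera export: 2.304 Mbps × 2700 s × 1.12 = 6967.3 Mb
concert recording: 17.584 Mbps × 9060 s × 1.12 = 178428.4 Mb
podcast episode with video: 5.024 Mbps × 6240 s × 1.12 = 35111.7 Mb
TV episode: 11.104 Mbps × 3480 s × 1.12 = 43279.0 Mb
time-lapse clip: 24.104 Mbps × 120 s × 1.12 = 3239.6 Mb
wedding highlight reel: 36.704 Mbps × 660 s × 1.12 = 27131.6 Mb
Total: 294157.5 Mb = 36769.7 MB.
= 34.24 GiB.

34.2 GiB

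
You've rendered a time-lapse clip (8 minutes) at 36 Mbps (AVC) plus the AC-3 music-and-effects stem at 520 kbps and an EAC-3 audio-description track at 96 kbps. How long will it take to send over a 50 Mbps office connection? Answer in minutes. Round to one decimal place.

8 min = 480 s
Audio total: 520 + 96 = 616 kbps = 0.616 Mbps.
Total bitrate: 36.616 Mbps.
File: 36.616 Mbps × 480 s = 17575.7 Mb.
At 50 Mbps: 17575.7 / 50 = 351.5 s ≈ 5.86 minutes.

5.9 minutes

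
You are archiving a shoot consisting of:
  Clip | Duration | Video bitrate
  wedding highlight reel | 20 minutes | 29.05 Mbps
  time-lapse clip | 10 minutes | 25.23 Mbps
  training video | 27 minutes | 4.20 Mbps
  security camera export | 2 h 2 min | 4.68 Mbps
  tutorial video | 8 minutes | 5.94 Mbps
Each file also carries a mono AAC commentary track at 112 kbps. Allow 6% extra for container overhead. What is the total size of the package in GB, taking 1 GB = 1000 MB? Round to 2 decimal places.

Audio: 112 kbps = 0.112 Mbps.
wedding highlight reel: 29.162 Mbps × 1200 s × 1.06 = 37094.1 Mb
time-lapse clip: 25.342 Mbps × 600 s × 1.06 = 16117.5 Mb
training video: 4.312 Mbps × 1620 s × 1.06 = 7404.6 Mb
security camera export: 4.792 Mbps × 7320 s × 1.06 = 37182.1 Mb
tutorial video: 6.052 Mbps × 480 s × 1.06 = 3079.3 Mb
Total: 100877.5 Mb = 12609.7 MB.
= 12.61 GB.

12.61 GB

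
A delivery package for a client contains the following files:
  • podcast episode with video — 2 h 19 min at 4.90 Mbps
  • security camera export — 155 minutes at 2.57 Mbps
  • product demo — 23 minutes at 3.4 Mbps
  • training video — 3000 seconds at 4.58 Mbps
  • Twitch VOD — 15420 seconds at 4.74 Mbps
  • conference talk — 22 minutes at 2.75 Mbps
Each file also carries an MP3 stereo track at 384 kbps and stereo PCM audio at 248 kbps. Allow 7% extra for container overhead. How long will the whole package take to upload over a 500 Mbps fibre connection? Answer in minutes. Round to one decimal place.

Audio total: 384 + 248 = 632 kbps = 0.632 Mbps.
podcast episode with video: 5.532 Mbps × 8340 s × 1.07 = 49366.5 Mb
security camera export: 3.202 Mbps × 9300 s × 1.07 = 31863.1 Mb
product demo: 4.032 Mbps × 1380 s × 1.07 = 5953.7 Mb
training video: 5.212 Mbps × 3000 s × 1.07 = 16730.5 Mb
Twitch VOD: 5.372 Mbps × 15420 s × 1.07 = 88634.8 Mb
conference talk: 3.382 Mbps × 1320 s × 1.07 = 4776.7 Mb
Total: 197325.2 Mb = 24665.7 MB.
At 500 Mbps: 197325.2 / 500 = 395 s ≈ 6.58 minutes.

6.6 minutes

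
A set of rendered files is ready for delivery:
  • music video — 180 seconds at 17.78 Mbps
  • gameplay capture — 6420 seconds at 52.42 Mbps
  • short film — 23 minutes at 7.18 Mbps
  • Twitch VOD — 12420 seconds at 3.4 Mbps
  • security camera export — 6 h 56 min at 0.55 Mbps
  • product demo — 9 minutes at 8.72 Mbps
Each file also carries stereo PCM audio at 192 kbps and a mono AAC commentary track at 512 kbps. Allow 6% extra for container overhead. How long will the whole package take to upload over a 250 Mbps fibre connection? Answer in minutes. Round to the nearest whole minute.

31 minutes

Audio total: 192 + 512 = 704 kbps = 0.704 Mbps.
music video: 18.484 Mbps × 180 s × 1.06 = 3526.7 Mb
gameplay capture: 53.124 Mbps × 6420 s × 1.06 = 361519.4 Mb
short film: 7.884 Mbps × 1380 s × 1.06 = 11532.7 Mb
Twitch VOD: 4.104 Mbps × 12420 s × 1.06 = 54030.0 Mb
security camera export: 1.254 Mbps × 24960 s × 1.06 = 33177.8 Mb
product demo: 9.424 Mbps × 540 s × 1.06 = 5394.3 Mb
Total: 469181.0 Mb = 58647.6 MB.
At 250 Mbps: 469181.0 / 250 = 1877 s ≈ 31.3 minutes.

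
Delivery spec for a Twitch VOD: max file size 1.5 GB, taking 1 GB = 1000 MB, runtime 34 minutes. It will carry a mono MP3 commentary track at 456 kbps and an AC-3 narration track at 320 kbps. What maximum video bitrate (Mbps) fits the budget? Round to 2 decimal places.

Budget: 1.5 GB = 12000.0 Mb.
34 min = 2040 s
Total bitrate budget: 12000.0 Mb / 2040 s = 5.882 Mbps.
Audio total: 456 + 320 = 776 kbps = 0.776 Mbps.
Video: 5.882 − 0.776 = 5.106 Mbps.

5.11 Mbps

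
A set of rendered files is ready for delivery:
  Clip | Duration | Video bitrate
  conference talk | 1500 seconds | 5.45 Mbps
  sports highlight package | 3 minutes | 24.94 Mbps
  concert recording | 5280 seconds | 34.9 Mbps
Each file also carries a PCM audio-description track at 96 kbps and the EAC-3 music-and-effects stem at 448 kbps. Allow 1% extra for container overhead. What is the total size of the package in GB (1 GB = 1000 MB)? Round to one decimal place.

25.3 GB

Audio total: 96 + 448 = 544 kbps = 0.544 Mbps.
conference talk: 5.994 Mbps × 1500 s × 1.01 = 9080.9 Mb
sports highlight package: 25.484 Mbps × 180 s × 1.01 = 4633.0 Mb
concert recording: 35.444 Mbps × 5280 s × 1.01 = 189015.8 Mb
Total: 202729.7 Mb = 25341.2 MB.
= 25.34 GB.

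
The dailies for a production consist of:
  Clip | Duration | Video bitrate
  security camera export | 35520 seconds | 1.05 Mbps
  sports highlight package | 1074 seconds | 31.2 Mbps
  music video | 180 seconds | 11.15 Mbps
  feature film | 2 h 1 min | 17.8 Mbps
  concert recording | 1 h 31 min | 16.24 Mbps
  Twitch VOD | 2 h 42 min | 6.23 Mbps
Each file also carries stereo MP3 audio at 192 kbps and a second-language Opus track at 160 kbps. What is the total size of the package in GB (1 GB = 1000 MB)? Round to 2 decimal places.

Audio total: 192 + 160 = 352 kbps = 0.352 Mbps.
security camera export: 1.402 Mbps × 35520 s = 49799.0 Mb
sports highlight package: 31.552 Mbps × 1074 s = 33886.8 Mb
music video: 11.502 Mbps × 180 s = 2070.4 Mb
feature film: 18.152 Mbps × 7260 s = 131783.5 Mb
concert recording: 16.592 Mbps × 5460 s = 90592.3 Mb
Twitch VOD: 6.582 Mbps × 9720 s = 63977.0 Mb
Total: 372109.1 Mb = 46513.6 MB.
= 46.51 GB.

46.51 GB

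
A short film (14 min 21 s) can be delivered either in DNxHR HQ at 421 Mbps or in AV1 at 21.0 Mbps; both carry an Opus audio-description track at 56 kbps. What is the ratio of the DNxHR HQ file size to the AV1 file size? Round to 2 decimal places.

20.00

14 min 21 s = 861 s
Audio: 56 kbps = 0.056 Mbps.
DNxHR HQ: 421.056 Mbps × 861 s = 362529.2 Mb = 45.316 GB.
AV1: 21.056 Mbps × 861 s = 18129.2 Mb = 2.266 GB.
Ratio: 45.316 / 2.266 = 19.997.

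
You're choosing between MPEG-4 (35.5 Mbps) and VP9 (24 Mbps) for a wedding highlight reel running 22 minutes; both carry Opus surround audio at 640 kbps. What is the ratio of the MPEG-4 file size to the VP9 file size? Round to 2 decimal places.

1.47

22 min = 1320 s
Audio: 640 kbps = 0.640 Mbps.
MPEG-4: 36.140 Mbps × 1320 s = 47704.8 Mb = 5.963 GB.
VP9: 24.640 Mbps × 1320 s = 32524.8 Mb = 4.066 GB.
Ratio: 5.963 / 4.066 = 1.467.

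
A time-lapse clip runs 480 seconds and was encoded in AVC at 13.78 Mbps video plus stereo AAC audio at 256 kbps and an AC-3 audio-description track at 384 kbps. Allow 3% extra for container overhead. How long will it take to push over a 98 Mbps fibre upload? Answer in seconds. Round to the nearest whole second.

Audio total: 256 + 384 = 640 kbps = 0.640 Mbps.
Total bitrate: 14.420 Mbps.
File: 14.420 Mbps × 480 s = 6921.6 Mb.
With 3% container overhead: ×1.03. → 7129.2 Mb.
At 98 Mbps: 7129.2 / 98 = 72.7 s ≈ 72.7 seconds.

73 seconds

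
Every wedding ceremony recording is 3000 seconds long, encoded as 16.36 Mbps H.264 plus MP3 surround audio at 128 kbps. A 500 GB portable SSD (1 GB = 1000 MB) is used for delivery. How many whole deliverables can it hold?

Audio: 128 kbps = 0.128 Mbps.
Total bitrate: 16.488 Mbps.
Per item: 16.488 Mbps × 3000 s = 49,464 Mb = 6,183 MB.
Capacity: 500 GB = 4,000,000 Mb; 80.87 items → 80 complete.

80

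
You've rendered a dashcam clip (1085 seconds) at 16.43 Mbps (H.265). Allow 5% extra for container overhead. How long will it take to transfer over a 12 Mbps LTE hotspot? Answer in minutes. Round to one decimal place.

26.0 minutes

File: 16.430 Mbps × 1085 s = 17826.5 Mb.
With 5% container overhead: ×1.05. → 18717.9 Mb.
At 12 Mbps: 18717.9 / 12 = 1559.8 s ≈ 26 minutes.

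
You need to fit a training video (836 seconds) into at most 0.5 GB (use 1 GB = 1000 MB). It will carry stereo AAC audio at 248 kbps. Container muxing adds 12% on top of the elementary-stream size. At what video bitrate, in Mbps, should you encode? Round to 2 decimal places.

Budget: 0.5 GB = 4000.0 Mb.
Stream payload after overhead: 4000.0 / 1.12 = 3571.4 Mb.
Total bitrate budget: 3571.4 Mb / 836 s = 4.272 Mbps.
Audio: 248 kbps = 0.248 Mbps.
Video: 4.272 − 0.248 = 4.024 Mbps.

4.02 Mbps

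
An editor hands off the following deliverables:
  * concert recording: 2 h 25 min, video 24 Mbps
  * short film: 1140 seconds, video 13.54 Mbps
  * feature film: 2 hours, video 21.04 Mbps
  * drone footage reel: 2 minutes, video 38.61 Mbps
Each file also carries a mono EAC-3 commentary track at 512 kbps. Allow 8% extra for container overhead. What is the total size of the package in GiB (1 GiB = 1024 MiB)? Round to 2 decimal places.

48.93 GiB

Audio: 512 kbps = 0.512 Mbps.
concert recording: 24.512 Mbps × 8700 s × 1.08 = 230314.8 Mb
short film: 14.052 Mbps × 1140 s × 1.08 = 17300.8 Mb
feature film: 21.552 Mbps × 7200 s × 1.08 = 167588.4 Mb
drone footage reel: 39.122 Mbps × 120 s × 1.08 = 5070.2 Mb
Total: 420274.1 Mb = 52534.3 MB.
= 48.93 GiB.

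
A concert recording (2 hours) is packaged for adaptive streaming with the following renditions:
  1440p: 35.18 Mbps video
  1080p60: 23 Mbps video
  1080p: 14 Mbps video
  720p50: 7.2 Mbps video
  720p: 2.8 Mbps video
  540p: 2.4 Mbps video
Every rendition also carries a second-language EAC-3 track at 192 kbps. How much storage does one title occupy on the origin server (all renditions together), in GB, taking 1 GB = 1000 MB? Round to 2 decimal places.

2 h = 7200 s
Audio: 192 kbps = 0.192 Mbps.
Sum of rendition bitrates: (35.18+0.192) + (23+0.192) + (14+0.192) + (7.2+0.192) + (2.8+0.192) + (2.4+0.192) = 85.732 Mbps.
× 7200 s = 617,270 Mb = 77,159 MB = 77.16 GB.

77.16 GB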